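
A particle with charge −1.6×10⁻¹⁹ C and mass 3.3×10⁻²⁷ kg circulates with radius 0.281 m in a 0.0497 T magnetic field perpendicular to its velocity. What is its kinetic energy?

v = |q|Br/m, then KE = ½mv² = (qBr)²/(2m).
v = (1.6×10⁻¹⁹)(0.0497)(0.281)/3.3×10⁻²⁷ ≈ 6.771×10⁵ m/s.
KE = ½(3.3×10⁻²⁷)(6.771×10⁵)² ≈ 7.57×10⁻¹⁶ J.

KE ≈ 7.57×10⁻¹⁶ J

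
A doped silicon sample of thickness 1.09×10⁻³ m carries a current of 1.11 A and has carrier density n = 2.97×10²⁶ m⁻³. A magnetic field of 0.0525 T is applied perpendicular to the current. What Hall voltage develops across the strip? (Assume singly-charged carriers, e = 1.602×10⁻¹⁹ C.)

V_H = IB/(n e t).
V_H = (1.11)(0.0525)/((2.97×10²⁶)(1.602×10⁻¹⁹)(1.09×10⁻³)) ≈ 1.12×10⁻⁶ V.

V_H ≈ 1.12×10⁻⁶ V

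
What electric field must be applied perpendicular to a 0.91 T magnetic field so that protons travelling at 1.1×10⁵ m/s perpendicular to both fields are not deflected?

For straight-line motion qE = qvB, so E = vB.
E = 1.1×10⁵ × 0.91 = 1.0×10⁵ V/m.

E = 1.0×10⁵ V/m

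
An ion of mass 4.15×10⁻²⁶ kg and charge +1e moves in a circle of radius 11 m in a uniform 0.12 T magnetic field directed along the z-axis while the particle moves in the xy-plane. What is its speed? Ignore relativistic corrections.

v ≈ 5.1×10⁶ m/s

From |q|vB = mv²/r, v = |q|Br/m.
v = (1.602×10⁻¹⁹)(0.12)(11)/4.15×10⁻²⁶ ≈ 5.1×10⁶ m/s.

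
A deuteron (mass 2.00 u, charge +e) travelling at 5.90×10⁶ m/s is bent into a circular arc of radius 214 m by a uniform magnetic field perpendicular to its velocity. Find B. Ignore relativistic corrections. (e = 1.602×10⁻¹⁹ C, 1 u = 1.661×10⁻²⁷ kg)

B ≈ 5.72×10⁻⁴ T

From |q|vB = mv²/r, B = mv/(|q|r).
B = (3.322×10⁻²⁷)(5.90×10⁶)/((1.602×10⁻¹⁹)(214)) ≈ 5.72×10⁻⁴ T.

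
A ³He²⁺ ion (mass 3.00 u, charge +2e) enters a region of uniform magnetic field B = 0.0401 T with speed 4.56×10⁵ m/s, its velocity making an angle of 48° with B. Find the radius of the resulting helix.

v⊥ = v sinθ = 4.56×10⁵·sin48° ≈ 3.389×10⁵ m/s.
r = m v⊥/(|q|B) = (4.983×10⁻²⁷)(3.389×10⁵)/((3.204×10⁻¹⁹)(0.0401)) ≈ 0.131 m.

r ≈ 0.131 m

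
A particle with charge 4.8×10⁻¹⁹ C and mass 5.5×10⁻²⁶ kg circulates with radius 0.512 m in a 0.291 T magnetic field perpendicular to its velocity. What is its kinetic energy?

KE ≈ 4.65×10⁻¹⁴ J

v = |q|Br/m, then KE = ½mv² = (qBr)²/(2m).
v = (4.8×10⁻¹⁹)(0.291)(0.512)/5.5×10⁻²⁶ ≈ 1.300×10⁶ m/s.
KE = ½(5.5×10⁻²⁶)(1.300×10⁶)² ≈ 4.65×10⁻¹⁴ J.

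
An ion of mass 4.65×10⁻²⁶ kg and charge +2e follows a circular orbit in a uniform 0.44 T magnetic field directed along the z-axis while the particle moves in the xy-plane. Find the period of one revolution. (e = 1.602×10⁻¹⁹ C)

T ≈ 2.1×10⁻⁶ s

The cyclotron period depends only on m, q, B: T = 2πm/(|q|B).
T = 2π(4.65×10⁻²⁶)/((3.204×10⁻¹⁹)(0.44)) ≈ 2.1×10⁻⁶ s.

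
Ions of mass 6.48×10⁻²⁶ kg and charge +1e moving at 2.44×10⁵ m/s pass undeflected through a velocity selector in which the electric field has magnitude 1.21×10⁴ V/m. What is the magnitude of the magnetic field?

B = 0.0496 T

Balance of forces in the selector: qE = qvB ⇒ B = E/v.
B = 1.21×10⁴/2.44×10⁵ = 0.0496 T.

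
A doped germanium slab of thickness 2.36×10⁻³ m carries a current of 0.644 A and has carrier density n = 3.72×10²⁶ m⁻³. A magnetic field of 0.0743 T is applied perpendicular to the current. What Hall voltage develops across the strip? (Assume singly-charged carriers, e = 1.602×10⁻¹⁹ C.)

V_H ≈ 3.40×10⁻⁷ V

V_H = IB/(n e t).
V_H = (0.644)(0.0743)/((3.72×10²⁶)(1.602×10⁻¹⁹)(2.36×10⁻³)) ≈ 3.40×10⁻⁷ V.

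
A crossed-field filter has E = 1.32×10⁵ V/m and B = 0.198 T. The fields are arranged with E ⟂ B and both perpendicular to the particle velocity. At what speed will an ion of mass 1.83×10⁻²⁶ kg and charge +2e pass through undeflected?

v = 6.67×10⁵ m/s

For undeflected motion the electric and magnetic forces balance: qE = qvB.
v = E/B = 1.32×10⁵/0.198 = 6.67×10⁵ m/s.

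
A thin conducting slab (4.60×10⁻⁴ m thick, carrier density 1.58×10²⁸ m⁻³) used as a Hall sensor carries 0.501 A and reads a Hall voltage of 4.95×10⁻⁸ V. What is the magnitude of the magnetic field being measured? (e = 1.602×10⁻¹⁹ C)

B ≈ 0.115 T

From V_H = IB/(n e t), B = V_H n e t / I.
B = (4.95×10⁻⁸)(1.58×10²⁸)(1.602×10⁻¹⁹)(4.60×10⁻⁴)/0.501 ≈ 0.115 T.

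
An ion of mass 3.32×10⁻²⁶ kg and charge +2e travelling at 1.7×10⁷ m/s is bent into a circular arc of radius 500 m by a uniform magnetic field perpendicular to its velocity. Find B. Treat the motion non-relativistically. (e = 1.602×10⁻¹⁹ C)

B ≈ 3.5×10⁻³ T

From |q|vB = mv²/r, B = mv/(|q|r).
B = (3.32×10⁻²⁶)(1.7×10⁷)/((3.204×10⁻¹⁹)(500)) ≈ 3.5×10⁻³ T.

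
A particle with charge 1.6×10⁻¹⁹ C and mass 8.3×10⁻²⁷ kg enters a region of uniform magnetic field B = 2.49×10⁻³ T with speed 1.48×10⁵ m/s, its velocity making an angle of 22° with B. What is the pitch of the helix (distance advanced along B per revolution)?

p ≈ 18.0 m

v∥ = v cosθ = 1.48×10⁵·cos22° ≈ 1.372×10⁵ m/s.
T = 2πm/(|q|B) = 2π(8.3×10⁻²⁷)/((1.6×10⁻¹⁹)(2.49×10⁻³)) ≈ 1.309×10⁻⁴ s.
pitch = v∥ T = (1.372×10⁵)(1.309×10⁻⁴) ≈ 18.0 m.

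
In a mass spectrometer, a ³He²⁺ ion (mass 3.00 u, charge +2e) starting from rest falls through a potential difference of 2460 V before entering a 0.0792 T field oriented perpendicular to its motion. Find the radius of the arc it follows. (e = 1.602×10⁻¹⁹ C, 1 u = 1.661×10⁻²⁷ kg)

Acceleration: |q|V = ½mv² ⇒ v = √(2|q|V/m) = √(2·3.204×10⁻¹⁹·2460/4.983×10⁻²⁷) ≈ 5.624×10⁵ m/s.
In the field: r = mv/(|q|B) = (4.983×10⁻²⁷)(5.624×10⁵)/((3.204×10⁻¹⁹)(0.0792)) ≈ 0.110 m.

r ≈ 0.110 m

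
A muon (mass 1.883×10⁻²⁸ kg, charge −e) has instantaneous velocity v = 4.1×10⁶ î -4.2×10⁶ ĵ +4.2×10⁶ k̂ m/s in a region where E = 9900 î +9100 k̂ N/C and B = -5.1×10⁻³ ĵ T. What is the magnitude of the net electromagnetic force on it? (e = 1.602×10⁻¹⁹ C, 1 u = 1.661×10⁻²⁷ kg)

v×B = (2.14×10⁴, 0, -2.09×10⁴) N/C.
E + v×B = (3.13×10⁴, 0, -1.18×10⁴) N/C.
F = q(E + v×B) = (−1.602×10⁻¹⁹ C)·(3.13×10⁴, 0, -1.18×10⁴) = (-5.02×10⁻¹⁵, 0, 1.89×10⁻¹⁵) N.
|F| = 5.36×10⁻¹⁵ N.

|F| ≈ 5.36×10⁻¹⁵ N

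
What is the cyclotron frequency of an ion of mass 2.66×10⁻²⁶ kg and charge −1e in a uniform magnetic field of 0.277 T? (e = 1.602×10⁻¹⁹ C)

f = |q|B/(2πm).
f = (1.602×10⁻¹⁹)(0.277)/(2π·2.66×10⁻²⁶) ≈ 2.66×10⁵ Hz.

f ≈ 2.66×10⁵ Hz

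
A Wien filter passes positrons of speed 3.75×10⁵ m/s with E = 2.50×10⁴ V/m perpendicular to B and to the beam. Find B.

B = 0.0667 T

Balance of forces in the selector: qE = qvB ⇒ B = E/v.
B = 2.50×10⁴/3.75×10⁵ = 0.0667 T.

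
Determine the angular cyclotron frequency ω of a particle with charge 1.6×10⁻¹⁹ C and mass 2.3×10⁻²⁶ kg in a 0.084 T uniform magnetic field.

ω ≈ 5.8×10⁵ rad/s

ω = |q|B/m.
ω = (1.6×10⁻¹⁹)(0.084)/2.3×10⁻²⁶ ≈ 5.8×10⁵ rad/s.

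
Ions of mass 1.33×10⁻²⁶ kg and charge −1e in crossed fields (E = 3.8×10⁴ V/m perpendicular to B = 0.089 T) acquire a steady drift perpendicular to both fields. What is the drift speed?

The steady drift has the magnetic force balancing the electric force, so v_d = E/B.
v_d = 3.8×10⁴/0.089 = 4.3×10⁵ m/s.

v_d ≈ 4.3×10⁵ m/s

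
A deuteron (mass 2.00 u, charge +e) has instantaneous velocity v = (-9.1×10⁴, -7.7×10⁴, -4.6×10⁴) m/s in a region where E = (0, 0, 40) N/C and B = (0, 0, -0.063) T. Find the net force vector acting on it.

F ≈ (7.77×10⁻¹⁶, -9.18×10⁻¹⁶, 6.41×10⁻¹⁸) N

v×B = (4850, -5730, 0) N/C.
E + v×B = (4850, -5730, 40.0) N/C.
F = q(E + v×B) = (1.602×10⁻¹⁹ C)·(4850, -5730, 40.0) = (7.77×10⁻¹⁶, -9.18×10⁻¹⁶, 6.41×10⁻¹⁸) N.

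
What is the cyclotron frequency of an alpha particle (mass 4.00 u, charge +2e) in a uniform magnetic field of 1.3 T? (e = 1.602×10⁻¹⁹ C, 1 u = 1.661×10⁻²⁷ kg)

f = |q|B/(2πm).
f = (3.204×10⁻¹⁹)(1.3)/(2π·6.644×10⁻²⁷) ≈ 1.0×10⁷ Hz.

f ≈ 1.0×10⁷ Hz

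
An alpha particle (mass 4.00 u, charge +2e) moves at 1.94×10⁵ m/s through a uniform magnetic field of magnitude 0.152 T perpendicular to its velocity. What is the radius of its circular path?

r ≈ 0.0265 m

The magnetic force provides the centripetal force: |q|vB = mv²/r.
r = mv/(|q|B) = (6.644×10⁻²⁷)(1.94×10⁵)/((3.204×10⁻¹⁹)(0.152)) ≈ 0.0265 m.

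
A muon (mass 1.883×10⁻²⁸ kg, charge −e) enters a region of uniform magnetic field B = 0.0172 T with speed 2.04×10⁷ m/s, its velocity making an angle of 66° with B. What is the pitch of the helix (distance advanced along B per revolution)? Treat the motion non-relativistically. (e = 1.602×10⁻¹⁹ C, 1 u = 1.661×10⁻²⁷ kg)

v∥ = v cosθ = 2.04×10⁷·cos66° ≈ 8.297×10⁶ m/s.
T = 2πm/(|q|B) = 2π(1.883×10⁻²⁸)/((1.602×10⁻¹⁹)(0.0172)) ≈ 4.294×10⁻⁷ s.
pitch = v∥ T = (8.297×10⁶)(4.294×10⁻⁷) ≈ 3.56 m.

p ≈ 3.56 m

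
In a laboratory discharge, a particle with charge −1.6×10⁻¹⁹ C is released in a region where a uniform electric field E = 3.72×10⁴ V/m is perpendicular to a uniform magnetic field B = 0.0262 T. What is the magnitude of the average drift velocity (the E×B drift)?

In crossed fields the guiding centre drifts at v_d = |E×B|/B² = E/B, independent of charge and mass.
v_d = 3.72×10⁴/0.0262 = 1.42×10⁶ m/s.

v_d ≈ 1.42×10⁶ m/s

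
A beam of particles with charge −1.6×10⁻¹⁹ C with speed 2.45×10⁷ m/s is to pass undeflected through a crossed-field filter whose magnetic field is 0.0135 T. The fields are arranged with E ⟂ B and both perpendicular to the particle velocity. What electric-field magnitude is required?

E = 3.31×10⁵ V/m

For straight-line motion qE = qvB, so E = vB.
E = 2.45×10⁷ × 0.0135 = 3.31×10⁵ V/m.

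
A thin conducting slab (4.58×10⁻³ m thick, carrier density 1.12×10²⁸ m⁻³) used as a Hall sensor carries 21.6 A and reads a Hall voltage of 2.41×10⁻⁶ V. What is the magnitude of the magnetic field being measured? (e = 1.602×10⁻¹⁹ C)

From V_H = IB/(n e t), B = V_H n e t / I.
B = (2.41×10⁻⁶)(1.12×10²⁸)(1.602×10⁻¹⁹)(4.58×10⁻³)/21.6 ≈ 0.917 T.

B ≈ 0.917 T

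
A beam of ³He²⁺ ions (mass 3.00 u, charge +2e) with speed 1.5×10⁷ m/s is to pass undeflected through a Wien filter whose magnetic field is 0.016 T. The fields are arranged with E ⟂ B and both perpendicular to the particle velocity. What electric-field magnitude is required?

E = 2.4×10⁵ V/m

For straight-line motion qE = qvB, so E = vB.
E = 1.5×10⁷ × 0.016 = 2.4×10⁵ V/m.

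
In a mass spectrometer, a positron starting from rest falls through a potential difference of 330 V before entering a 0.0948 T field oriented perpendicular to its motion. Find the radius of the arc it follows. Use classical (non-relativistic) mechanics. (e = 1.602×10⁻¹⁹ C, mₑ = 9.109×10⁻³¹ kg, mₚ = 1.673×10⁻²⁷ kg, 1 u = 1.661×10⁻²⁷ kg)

r ≈ 6.46×10⁻⁴ m

Acceleration: |q|V = ½mv² ⇒ v = √(2|q|V/m) = √(2·1.602×10⁻¹⁹·330/9.109×10⁻³¹) ≈ 1.077×10⁷ m/s.
In the field: r = mv/(|q|B) = (9.109×10⁻³¹)(1.077×10⁷)/((1.602×10⁻¹⁹)(0.0948)) ≈ 6.46×10⁻⁴ m.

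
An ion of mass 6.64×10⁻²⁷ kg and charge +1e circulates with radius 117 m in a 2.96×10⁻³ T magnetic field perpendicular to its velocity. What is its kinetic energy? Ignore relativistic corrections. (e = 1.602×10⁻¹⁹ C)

v = |q|Br/m, then KE = ½mv² = (qBr)²/(2m).
v = (1.602×10⁻¹⁹)(2.96×10⁻³)(117)/6.64×10⁻²⁷ ≈ 8.355×10⁶ m/s.
KE = ½(6.64×10⁻²⁷)(8.355×10⁶)² ≈ 2.32×10⁻¹³ J = 1.45×10⁶ eV.

KE ≈ 1.45×10⁶ eV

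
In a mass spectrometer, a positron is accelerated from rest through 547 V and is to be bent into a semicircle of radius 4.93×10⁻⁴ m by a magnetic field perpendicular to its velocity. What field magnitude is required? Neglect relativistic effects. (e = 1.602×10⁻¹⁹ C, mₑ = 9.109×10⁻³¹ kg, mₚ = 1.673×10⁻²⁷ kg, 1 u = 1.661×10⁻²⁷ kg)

v = √(2|q|V/m) = √(2·1.602×10⁻¹⁹·547/9.109×10⁻³¹) ≈ 1.387×10⁷ m/s.
B = mv/(|q|r) = (9.109×10⁻³¹)(1.387×10⁷)/((1.602×10⁻¹⁹)(4.93×10⁻⁴)) ≈ 0.160 T.

B ≈ 0.160 T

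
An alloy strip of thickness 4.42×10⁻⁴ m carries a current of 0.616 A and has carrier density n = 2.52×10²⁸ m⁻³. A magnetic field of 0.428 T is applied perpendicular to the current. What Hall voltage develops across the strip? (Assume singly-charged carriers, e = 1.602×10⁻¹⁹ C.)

V_H ≈ 1.48×10⁻⁷ V

V_H = IB/(n e t).
V_H = (0.616)(0.428)/((2.52×10²⁸)(1.602×10⁻¹⁹)(4.42×10⁻⁴)) ≈ 1.48×10⁻⁷ V.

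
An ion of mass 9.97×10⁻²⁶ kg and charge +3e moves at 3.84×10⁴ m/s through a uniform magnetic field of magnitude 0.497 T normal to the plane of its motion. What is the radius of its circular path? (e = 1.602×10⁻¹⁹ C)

r ≈ 0.0160 m

The magnetic force provides the centripetal force: |q|vB = mv²/r.
r = mv/(|q|B) = (9.97×10⁻²⁶)(3.84×10⁴)/((4.806×10⁻¹⁹)(0.497)) ≈ 0.0160 m.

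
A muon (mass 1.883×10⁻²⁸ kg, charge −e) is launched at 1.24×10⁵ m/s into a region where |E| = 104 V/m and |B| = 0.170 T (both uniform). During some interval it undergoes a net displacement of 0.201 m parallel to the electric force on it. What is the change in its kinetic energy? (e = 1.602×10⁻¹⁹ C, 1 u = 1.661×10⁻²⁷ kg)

The magnetic force is always ⟂ v and does no work; only the electric force changes KE.
ΔKE = F_E · d = |q|E d = (1.602×10⁻¹⁹)(104)(0.201) ≈ 3.35×10⁻¹⁸ J.

ΔKE ≈ 3.35×10⁻¹⁸ J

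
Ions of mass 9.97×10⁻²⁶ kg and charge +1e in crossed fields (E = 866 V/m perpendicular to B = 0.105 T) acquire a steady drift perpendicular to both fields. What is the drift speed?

The steady drift has the magnetic force balancing the electric force, so v_d = E/B.
v_d = 866/0.105 = 8250 m/s.

v_d ≈ 8250 m/s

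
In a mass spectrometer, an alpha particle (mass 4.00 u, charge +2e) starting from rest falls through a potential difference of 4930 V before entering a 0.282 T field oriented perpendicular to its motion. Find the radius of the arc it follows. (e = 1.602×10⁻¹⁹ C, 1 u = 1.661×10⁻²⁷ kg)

Acceleration: |q|V = ½mv² ⇒ v = √(2|q|V/m) = √(2·3.204×10⁻¹⁹·4930/6.644×10⁻²⁷) ≈ 6.896×10⁵ m/s.
In the field: r = mv/(|q|B) = (6.644×10⁻²⁷)(6.896×10⁵)/((3.204×10⁻¹⁹)(0.282)) ≈ 0.0507 m.

r ≈ 0.0507 m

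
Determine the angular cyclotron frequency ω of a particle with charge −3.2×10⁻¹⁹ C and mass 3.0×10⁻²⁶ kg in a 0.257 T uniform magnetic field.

ω = |q|B/m.
ω = (3.2×10⁻¹⁹)(0.257)/3.0×10⁻²⁶ ≈ 2.74×10⁶ rad/s.

ω ≈ 2.74×10⁶ rad/s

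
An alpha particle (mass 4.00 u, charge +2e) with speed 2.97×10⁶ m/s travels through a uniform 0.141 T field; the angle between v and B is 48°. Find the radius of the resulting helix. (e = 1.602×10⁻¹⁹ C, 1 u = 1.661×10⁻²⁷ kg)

r ≈ 0.325 m

v⊥ = v sinθ = 2.97×10⁶·sin48° ≈ 2.207×10⁶ m/s.
r = m v⊥/(|q|B) = (6.644×10⁻²⁷)(2.207×10⁶)/((3.204×10⁻¹⁹)(0.141)) ≈ 0.325 m.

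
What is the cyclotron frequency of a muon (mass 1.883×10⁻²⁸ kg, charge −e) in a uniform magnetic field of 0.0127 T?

f ≈ 1.72×10⁶ Hz

f = |q|B/(2πm).
f = (1.602×10⁻¹⁹)(0.0127)/(2π·1.883×10⁻²⁸) ≈ 1.72×10⁶ Hz.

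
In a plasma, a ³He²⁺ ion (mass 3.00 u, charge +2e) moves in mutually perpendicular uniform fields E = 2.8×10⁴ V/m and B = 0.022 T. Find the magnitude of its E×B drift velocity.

v_d ≈ 1.3×10⁶ m/s

The E×B drift speed is v_d = E/B.
v_d = 2.8×10⁴/0.022 = 1.3×10⁶ m/s.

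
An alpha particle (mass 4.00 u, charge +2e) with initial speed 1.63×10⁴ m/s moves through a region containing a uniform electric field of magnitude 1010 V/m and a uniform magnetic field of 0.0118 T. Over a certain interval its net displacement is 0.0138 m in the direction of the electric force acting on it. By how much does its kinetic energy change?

The magnetic force is always ⟂ v and does no work; only the electric force changes KE.
ΔKE = F_E · d = |q|E d = (3.204×10⁻¹⁹)(1010)(0.0138) ≈ 4.47×10⁻¹⁸ J.

ΔKE ≈ 4.47×10⁻¹⁸ J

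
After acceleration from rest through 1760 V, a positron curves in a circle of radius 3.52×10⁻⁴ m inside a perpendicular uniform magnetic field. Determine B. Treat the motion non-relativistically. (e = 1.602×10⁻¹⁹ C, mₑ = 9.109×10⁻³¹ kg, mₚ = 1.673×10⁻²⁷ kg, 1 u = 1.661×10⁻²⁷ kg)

B ≈ 0.402 T

v = √(2|q|V/m) = √(2·1.602×10⁻¹⁹·1760/9.109×10⁻³¹) ≈ 2.488×10⁷ m/s.
B = mv/(|q|r) = (9.109×10⁻³¹)(2.488×10⁷)/((1.602×10⁻¹⁹)(3.52×10⁻⁴)) ≈ 0.402 T.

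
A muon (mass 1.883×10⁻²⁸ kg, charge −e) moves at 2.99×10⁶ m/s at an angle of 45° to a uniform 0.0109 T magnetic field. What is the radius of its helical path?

r ≈ 0.228 m

v⊥ = v sinθ = 2.99×10⁶·sin45° ≈ 2.114×10⁶ m/s.
r = m v⊥/(|q|B) = (1.883×10⁻²⁸)(2.114×10⁶)/((1.602×10⁻¹⁹)(0.0109)) ≈ 0.228 m.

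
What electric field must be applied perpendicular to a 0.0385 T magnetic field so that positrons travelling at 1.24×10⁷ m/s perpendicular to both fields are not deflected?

E = 4.77×10⁵ V/m

For straight-line motion qE = qvB, so E = vB.
E = 1.24×10⁷ × 0.0385 = 4.77×10⁵ V/m.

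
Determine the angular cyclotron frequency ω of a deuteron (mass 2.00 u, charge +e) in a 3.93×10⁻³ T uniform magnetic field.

ω = |q|B/m.
ω = (1.602×10⁻¹⁹)(3.93×10⁻³)/3.322×10⁻²⁷ ≈ 1.90×10⁵ rad/s.

ω ≈ 1.90×10⁵ rad/s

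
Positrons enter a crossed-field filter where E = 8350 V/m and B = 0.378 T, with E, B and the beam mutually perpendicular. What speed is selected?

v = 2.21×10⁴ m/s

Straight-line motion ⇒ electric and magnetic forces cancel, so E = vB.
v = E/B = 8350/0.378 = 2.21×10⁴ m/s.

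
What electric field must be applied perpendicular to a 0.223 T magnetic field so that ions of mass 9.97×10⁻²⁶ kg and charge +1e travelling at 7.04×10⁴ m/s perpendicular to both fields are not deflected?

For straight-line motion qE = qvB, so E = vB.
E = 7.04×10⁴ × 0.223 = 1.57×10⁴ V/m.

E = 1.57×10⁴ V/m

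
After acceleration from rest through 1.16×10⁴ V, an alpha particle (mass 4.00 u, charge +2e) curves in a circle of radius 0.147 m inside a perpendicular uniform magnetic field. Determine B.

v = √(2|q|V/m) = √(2·3.204×10⁻¹⁹·1.16×10⁴/6.644×10⁻²⁷) ≈ 1.058×10⁶ m/s.
B = mv/(|q|r) = (6.644×10⁻²⁷)(1.058×10⁶)/((3.204×10⁻¹⁹)(0.147)) ≈ 0.149 T.

B ≈ 0.149 T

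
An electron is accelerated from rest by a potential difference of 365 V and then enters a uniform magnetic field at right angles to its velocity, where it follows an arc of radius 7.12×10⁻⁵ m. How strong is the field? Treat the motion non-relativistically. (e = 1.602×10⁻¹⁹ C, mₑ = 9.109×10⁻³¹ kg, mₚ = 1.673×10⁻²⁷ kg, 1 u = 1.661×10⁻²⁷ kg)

v = √(2|q|V/m) = √(2·1.602×10⁻¹⁹·365/9.109×10⁻³¹) ≈ 1.133×10⁷ m/s.
B = mv/(|q|r) = (9.109×10⁻³¹)(1.133×10⁷)/((1.602×10⁻¹⁹)(7.12×10⁻⁵)) ≈ 0.905 T.

B ≈ 0.905 T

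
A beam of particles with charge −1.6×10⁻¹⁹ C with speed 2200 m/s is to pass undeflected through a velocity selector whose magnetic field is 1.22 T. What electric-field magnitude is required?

E = 2680 V/m

For straight-line motion qE = qvB, so E = vB.
E = 2200 × 1.22 = 2680 V/m.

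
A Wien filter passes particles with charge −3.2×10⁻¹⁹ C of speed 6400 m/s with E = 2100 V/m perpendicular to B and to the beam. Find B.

Balance of forces in the selector: qE = qvB ⇒ B = E/v.
B = 2100/6400 = 0.33 T.

B = 0.33 T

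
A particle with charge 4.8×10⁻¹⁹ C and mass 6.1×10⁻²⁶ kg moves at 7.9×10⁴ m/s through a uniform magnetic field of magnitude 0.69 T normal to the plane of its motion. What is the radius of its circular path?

The magnetic force provides the centripetal force: |q|vB = mv²/r.
r = mv/(|q|B) = (6.1×10⁻²⁶)(7.9×10⁴)/((4.8×10⁻¹⁹)(0.69)) ≈ 0.015 m.

r ≈ 0.015 m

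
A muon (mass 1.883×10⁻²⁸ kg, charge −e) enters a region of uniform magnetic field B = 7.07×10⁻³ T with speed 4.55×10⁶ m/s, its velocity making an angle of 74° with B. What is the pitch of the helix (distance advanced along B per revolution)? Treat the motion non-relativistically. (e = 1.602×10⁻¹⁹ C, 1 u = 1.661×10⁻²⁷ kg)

p ≈ 1.31 m

v∥ = v cosθ = 4.55×10⁶·cos74° ≈ 1.254×10⁶ m/s.
T = 2πm/(|q|B) = 2π(1.883×10⁻²⁸)/((1.602×10⁻¹⁹)(7.07×10⁻³)) ≈ 1.045×10⁻⁶ s.
pitch = v∥ T = (1.254×10⁶)(1.045×10⁻⁶) ≈ 1.31 m.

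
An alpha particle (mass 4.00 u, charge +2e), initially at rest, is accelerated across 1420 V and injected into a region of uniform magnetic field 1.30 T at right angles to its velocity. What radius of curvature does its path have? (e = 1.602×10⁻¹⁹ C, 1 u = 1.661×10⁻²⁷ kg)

r ≈ 5.90×10⁻³ m

Acceleration: |q|V = ½mv² ⇒ v = √(2|q|V/m) = √(2·3.204×10⁻¹⁹·1420/6.644×10⁻²⁷) ≈ 3.701×10⁵ m/s.
In the field: r = mv/(|q|B) = (6.644×10⁻²⁷)(3.701×10⁵)/((3.204×10⁻¹⁹)(1.30)) ≈ 5.90×10⁻³ m.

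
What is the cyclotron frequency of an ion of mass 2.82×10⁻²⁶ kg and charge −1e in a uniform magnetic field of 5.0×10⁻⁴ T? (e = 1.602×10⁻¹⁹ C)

f = |q|B/(2πm).
f = (1.602×10⁻¹⁹)(5.0×10⁻⁴)/(2π·2.82×10⁻²⁶) ≈ 450 Hz.

f ≈ 450 Hz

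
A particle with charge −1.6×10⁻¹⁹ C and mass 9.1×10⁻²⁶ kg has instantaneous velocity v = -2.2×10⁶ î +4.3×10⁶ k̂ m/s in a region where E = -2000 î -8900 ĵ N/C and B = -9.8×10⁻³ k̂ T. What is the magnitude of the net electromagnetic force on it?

v×B = (0, -2.16×10⁴, 0) N/C.
E + v×B = (-2000, -3.05×10⁴, 0) N/C.
F = q(E + v×B) = (−1.6×10⁻¹⁹ C)·(-2000, -3.05×10⁴, 0) = (3.20×10⁻¹⁶, 4.87×10⁻¹⁵, 0) N.
|F| = 4.88×10⁻¹⁵ N.

|F| ≈ 4.88×10⁻¹⁵ N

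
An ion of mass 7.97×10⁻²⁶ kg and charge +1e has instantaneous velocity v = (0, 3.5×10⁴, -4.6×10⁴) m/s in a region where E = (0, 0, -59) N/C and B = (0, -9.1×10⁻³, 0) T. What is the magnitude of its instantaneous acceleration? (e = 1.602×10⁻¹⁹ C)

|a| ≈ 8.50×10⁸ m/s²

v×B = (-419, 0, 0) N/C.
E + v×B = (-419, 0, -59.0) N/C.
F = q(E + v×B) = (1.602×10⁻¹⁹ C)·(-419, 0, -59.0) = (-6.71×10⁻¹⁷, 0, -9.45×10⁻¹⁸) N.
|a| = |F|/m = 6.772×10⁻¹⁷/7.97×10⁻²⁶ ≈ 8.50×10⁸ m/s².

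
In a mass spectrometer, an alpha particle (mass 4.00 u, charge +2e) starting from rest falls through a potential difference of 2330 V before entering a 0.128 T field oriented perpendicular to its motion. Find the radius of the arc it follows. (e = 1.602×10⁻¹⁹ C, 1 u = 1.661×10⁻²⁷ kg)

r ≈ 0.0768 m

Acceleration: |q|V = ½mv² ⇒ v = √(2|q|V/m) = √(2·3.204×10⁻¹⁹·2330/6.644×10⁻²⁷) ≈ 4.741×10⁵ m/s.
In the field: r = mv/(|q|B) = (6.644×10⁻²⁷)(4.741×10⁵)/((3.204×10⁻¹⁹)(0.128)) ≈ 0.0768 m.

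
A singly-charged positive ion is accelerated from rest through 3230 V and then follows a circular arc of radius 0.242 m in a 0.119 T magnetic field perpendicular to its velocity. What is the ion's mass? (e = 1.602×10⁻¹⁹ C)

Combine |q|V = ½mv² and r = mv/(|q|B): eliminate v to get m = qB²r²/(2V).
m = (1.602×10⁻¹⁹)(0.119)²(0.242)²/(2·3230) ≈ 2.06×10⁻²⁶ kg.

m ≈ 2.06×10⁻²⁶ kg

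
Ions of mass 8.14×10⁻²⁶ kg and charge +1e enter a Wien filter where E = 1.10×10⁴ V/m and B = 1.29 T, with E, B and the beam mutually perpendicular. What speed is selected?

v = 8530 m/s

Zero net Lorentz force requires |qE| = |q v×B|, i.e. E = vB.
v = E/B = 1.10×10⁴/1.29 = 8530 m/s.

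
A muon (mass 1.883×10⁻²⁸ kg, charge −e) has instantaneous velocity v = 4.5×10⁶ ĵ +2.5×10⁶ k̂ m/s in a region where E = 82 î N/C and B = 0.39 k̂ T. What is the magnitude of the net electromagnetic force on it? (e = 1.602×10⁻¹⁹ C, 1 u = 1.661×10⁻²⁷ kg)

|F| ≈ 2.81×10⁻¹³ N

v×B = (1.76×10⁶, 0, 0) N/C.
E + v×B = (1.76×10⁶, 0, 0) N/C.
F = q(E + v×B) = (−1.602×10⁻¹⁹ C)·(1.76×10⁶, 0, 0) = (-2.81×10⁻¹³, 0, 0) N.
|F| = 2.81×10⁻¹³ N.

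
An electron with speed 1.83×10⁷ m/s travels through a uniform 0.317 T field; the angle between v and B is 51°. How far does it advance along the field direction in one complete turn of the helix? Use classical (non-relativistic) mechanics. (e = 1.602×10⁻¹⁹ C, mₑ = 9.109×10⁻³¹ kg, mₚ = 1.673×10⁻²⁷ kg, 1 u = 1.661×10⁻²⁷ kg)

v∥ = v cosθ = 1.83×10⁷·cos51° ≈ 1.152×10⁷ m/s.
T = 2πm/(|q|B) = 2π(9.109×10⁻³¹)/((1.602×10⁻¹⁹)(0.317)) ≈ 1.127×10⁻¹⁰ s.
pitch = v∥ T = (1.152×10⁷)(1.127×10⁻¹⁰) ≈ 1.30×10⁻³ m.

p ≈ 1.30×10⁻³ m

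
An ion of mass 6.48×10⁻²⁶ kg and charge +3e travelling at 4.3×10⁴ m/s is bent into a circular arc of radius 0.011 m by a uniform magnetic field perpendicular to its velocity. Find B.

From |q|vB = mv²/r, B = mv/(|q|r).
B = (6.48×10⁻²⁶)(4.3×10⁴)/((4.806×10⁻¹⁹)(0.011)) ≈ 0.53 T.

B ≈ 0.53 T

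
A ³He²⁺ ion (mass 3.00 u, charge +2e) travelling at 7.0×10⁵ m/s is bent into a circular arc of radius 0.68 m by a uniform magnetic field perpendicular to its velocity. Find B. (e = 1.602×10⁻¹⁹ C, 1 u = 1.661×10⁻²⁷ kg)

From |q|vB = mv²/r, B = mv/(|q|r).
B = (4.983×10⁻²⁷)(7.0×10⁵)/((3.204×10⁻¹⁹)(0.68)) ≈ 0.016 T.

B ≈ 0.016 T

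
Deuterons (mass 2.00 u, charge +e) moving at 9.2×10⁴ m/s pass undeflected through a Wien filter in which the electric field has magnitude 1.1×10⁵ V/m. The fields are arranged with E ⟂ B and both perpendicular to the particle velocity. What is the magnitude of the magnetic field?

B = 1.2 T

Balance of forces in the selector: qE = qvB ⇒ B = E/v.
B = 1.1×10⁵/9.2×10⁴ = 1.2 T.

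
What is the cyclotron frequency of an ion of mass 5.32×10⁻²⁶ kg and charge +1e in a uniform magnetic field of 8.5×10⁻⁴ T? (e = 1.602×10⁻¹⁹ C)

f ≈ 410 Hz

f = |q|B/(2πm).
f = (1.602×10⁻¹⁹)(8.5×10⁻⁴)/(2π·5.32×10⁻²⁶) ≈ 410 Hz.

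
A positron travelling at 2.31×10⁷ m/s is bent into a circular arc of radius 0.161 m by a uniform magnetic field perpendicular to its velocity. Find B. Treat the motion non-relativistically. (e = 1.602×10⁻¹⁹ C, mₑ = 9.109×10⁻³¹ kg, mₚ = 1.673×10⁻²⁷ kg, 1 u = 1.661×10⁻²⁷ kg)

From |q|vB = mv²/r, B = mv/(|q|r).
B = (9.109×10⁻³¹)(2.31×10⁷)/((1.602×10⁻¹⁹)(0.161)) ≈ 8.16×10⁻⁴ T.

B ≈ 8.16×10⁻⁴ T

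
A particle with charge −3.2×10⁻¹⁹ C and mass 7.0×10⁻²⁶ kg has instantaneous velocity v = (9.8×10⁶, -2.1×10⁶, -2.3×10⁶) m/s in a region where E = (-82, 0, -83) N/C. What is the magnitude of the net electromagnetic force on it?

|F| ≈ 3.73×10⁻¹⁷ N

Only an electric field acts, so F = qE = (−3.2×10⁻¹⁹ C)·(-82.0, 0, -83.0) = (2.62×10⁻¹⁷, 0, 2.66×10⁻¹⁷) N.
|F| = 3.73×10⁻¹⁷ N.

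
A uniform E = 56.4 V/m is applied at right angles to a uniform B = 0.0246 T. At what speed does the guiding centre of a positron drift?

The E×B drift speed is v_d = E/B.
v_d = 56.4/0.0246 = 2290 m/s.

v_d ≈ 2290 m/s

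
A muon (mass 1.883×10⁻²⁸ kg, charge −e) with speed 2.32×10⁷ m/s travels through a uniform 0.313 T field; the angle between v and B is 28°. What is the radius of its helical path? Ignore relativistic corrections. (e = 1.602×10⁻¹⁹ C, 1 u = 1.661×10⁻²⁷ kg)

v⊥ = v sinθ = 2.32×10⁷·sin28° ≈ 1.089×10⁷ m/s.
r = m v⊥/(|q|B) = (1.883×10⁻²⁸)(1.089×10⁷)/((1.602×10⁻¹⁹)(0.313)) ≈ 0.0409 m.

r ≈ 0.0409 m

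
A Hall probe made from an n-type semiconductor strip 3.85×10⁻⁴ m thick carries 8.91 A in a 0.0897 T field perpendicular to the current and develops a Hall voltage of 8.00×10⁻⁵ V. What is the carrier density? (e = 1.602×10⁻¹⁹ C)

From V_H = IB/(n e t), n = IB/(V_H e t).
n = (8.91)(0.0897)/((8.00×10⁻⁵)(1.602×10⁻¹⁹)(3.85×10⁻⁴)) ≈ 1.62×10²⁶ m⁻³.

n ≈ 1.62×10²⁶ m⁻³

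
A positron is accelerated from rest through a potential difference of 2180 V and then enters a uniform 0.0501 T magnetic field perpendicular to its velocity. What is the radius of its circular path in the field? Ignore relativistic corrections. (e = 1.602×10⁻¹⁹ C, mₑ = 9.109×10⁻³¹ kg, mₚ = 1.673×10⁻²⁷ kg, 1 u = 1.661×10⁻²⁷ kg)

Acceleration: |q|V = ½mv² ⇒ v = √(2|q|V/m) = √(2·1.602×10⁻¹⁹·2180/9.109×10⁻³¹) ≈ 2.769×10⁷ m/s.
In the field: r = mv/(|q|B) = (9.109×10⁻³¹)(2.769×10⁷)/((1.602×10⁻¹⁹)(0.0501)) ≈ 3.14×10⁻³ m.

r ≈ 3.14×10⁻³ m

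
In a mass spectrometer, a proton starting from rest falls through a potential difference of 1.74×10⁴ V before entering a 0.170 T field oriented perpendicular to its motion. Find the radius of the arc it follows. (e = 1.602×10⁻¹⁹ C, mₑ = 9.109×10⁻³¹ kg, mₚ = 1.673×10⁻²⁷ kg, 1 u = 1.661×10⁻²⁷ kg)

Acceleration: |q|V = ½mv² ⇒ v = √(2|q|V/m) = √(2·1.602×10⁻¹⁹·1.74×10⁴/1.673×10⁻²⁷) ≈ 1.825×10⁶ m/s.
In the field: r = mv/(|q|B) = (1.673×10⁻²⁷)(1.825×10⁶)/((1.602×10⁻¹⁹)(0.170)) ≈ 0.112 m.

r ≈ 0.112 m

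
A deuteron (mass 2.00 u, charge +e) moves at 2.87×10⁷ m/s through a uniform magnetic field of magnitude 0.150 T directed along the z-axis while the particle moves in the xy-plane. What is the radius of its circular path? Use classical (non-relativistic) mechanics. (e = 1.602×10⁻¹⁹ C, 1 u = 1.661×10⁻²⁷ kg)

r ≈ 3.97 m

The magnetic force provides the centripetal force: |q|vB = mv²/r.
r = mv/(|q|B) = (3.322×10⁻²⁷)(2.87×10⁷)/((1.602×10⁻¹⁹)(0.150)) ≈ 3.97 m.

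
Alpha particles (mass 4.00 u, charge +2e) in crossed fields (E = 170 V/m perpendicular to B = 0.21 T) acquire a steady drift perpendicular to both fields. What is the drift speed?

The steady drift has the magnetic force balancing the electric force, so v_d = E/B.
v_d = 170/0.21 = 810 m/s.

v_d ≈ 810 m/s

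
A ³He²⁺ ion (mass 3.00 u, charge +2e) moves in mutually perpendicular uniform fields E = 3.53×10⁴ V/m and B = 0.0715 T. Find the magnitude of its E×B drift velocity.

v_d ≈ 4.94×10⁵ m/s

In crossed fields the guiding centre drifts at v_d = |E×B|/B² = E/B, independent of charge and mass.
v_d = 3.53×10⁴/0.0715 = 4.94×10⁵ m/s.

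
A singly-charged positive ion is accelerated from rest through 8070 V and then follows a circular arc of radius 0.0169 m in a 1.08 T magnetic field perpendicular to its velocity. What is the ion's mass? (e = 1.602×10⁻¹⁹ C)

Combine |q|V = ½mv² and r = mv/(|q|B): eliminate v to get m = qB²r²/(2V).
m = (1.602×10⁻¹⁹)(1.08)²(0.0169)²/(2·8070) ≈ 3.31×10⁻²⁷ kg.

m ≈ 3.31×10⁻²⁷ kg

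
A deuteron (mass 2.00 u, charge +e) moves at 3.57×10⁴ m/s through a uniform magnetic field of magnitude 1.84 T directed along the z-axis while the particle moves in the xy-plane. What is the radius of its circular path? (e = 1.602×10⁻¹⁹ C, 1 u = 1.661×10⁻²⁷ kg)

The magnetic force provides the centripetal force: |q|vB = mv²/r.
r = mv/(|q|B) = (3.322×10⁻²⁷)(3.57×10⁴)/((1.602×10⁻¹⁹)(1.84)) ≈ 4.02×10⁻⁴ m.

r ≈ 4.02×10⁻⁴ m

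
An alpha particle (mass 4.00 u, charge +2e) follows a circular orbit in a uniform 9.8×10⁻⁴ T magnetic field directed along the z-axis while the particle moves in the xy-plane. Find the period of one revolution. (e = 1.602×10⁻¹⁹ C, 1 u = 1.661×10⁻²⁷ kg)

The cyclotron period depends only on m, q, B: T = 2πm/(|q|B).
T = 2π(6.644×10⁻²⁷)/((3.204×10⁻¹⁹)(9.8×10⁻⁴)) ≈ 1.3×10⁻⁴ s.

T ≈ 1.3×10⁻⁴ s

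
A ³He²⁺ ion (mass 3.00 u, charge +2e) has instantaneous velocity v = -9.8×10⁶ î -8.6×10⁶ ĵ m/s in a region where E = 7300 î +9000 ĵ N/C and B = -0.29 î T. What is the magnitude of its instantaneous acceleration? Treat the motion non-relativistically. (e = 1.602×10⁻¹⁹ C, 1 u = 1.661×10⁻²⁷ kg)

|a| ≈ 1.60×10¹⁴ m/s²

v×B = (0, 0, -2.49×10⁶) N/C.
E + v×B = (7300, 9000, -2.49×10⁶) N/C.
F = q(E + v×B) = (3.204×10⁻¹⁹ C)·(7300, 9000, -2.49×10⁶) = (2.34×10⁻¹⁵, 2.88×10⁻¹⁵, -7.99×10⁻¹³) N.
|a| = |F|/m = 7.991×10⁻¹³/4.983×10⁻²⁷ ≈ 1.60×10¹⁴ m/s².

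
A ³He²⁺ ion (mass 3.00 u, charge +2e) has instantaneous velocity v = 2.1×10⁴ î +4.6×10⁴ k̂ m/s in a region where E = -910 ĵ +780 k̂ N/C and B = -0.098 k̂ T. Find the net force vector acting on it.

v×B = (0, 2060, 0) N/C.
E + v×B = (0, 1150, 780) N/C.
F = q(E + v×B) = (3.204×10⁻¹⁹ C)·(0, 1150, 780) = (0, 3.68×10⁻¹⁶, 2.50×10⁻¹⁶) N.

F ≈ (0, 3.68×10⁻¹⁶, 2.50×10⁻¹⁶) N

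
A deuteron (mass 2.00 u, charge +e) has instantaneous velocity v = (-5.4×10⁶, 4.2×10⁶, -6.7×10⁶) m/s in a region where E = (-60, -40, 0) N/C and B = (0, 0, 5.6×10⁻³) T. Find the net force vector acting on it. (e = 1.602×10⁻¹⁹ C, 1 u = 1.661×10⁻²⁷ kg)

v×B = (2.35×10⁴, 3.02×10⁴, 0) N/C.
E + v×B = (2.35×10⁴, 3.02×10⁴, 0) N/C.
F = q(E + v×B) = (1.602×10⁻¹⁹ C)·(2.35×10⁴, 3.02×10⁴, 0) = (3.76×10⁻¹⁵, 4.84×10⁻¹⁵, 0) N.

F ≈ (3.76×10⁻¹⁵, 4.84×10⁻¹⁵, 0) N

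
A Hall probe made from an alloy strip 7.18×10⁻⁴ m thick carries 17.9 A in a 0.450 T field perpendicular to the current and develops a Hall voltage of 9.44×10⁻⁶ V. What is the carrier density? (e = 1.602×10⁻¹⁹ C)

From V_H = IB/(n e t), n = IB/(V_H e t).
n = (17.9)(0.450)/((9.44×10⁻⁶)(1.602×10⁻¹⁹)(7.18×10⁻⁴)) ≈ 7.42×10²⁷ m⁻³.

n ≈ 7.42×10²⁷ m⁻³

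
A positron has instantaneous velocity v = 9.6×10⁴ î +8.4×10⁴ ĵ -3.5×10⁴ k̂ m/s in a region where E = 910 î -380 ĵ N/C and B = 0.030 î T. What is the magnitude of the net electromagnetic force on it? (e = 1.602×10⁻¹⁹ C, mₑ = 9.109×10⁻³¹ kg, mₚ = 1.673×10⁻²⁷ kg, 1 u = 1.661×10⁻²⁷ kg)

|F| ≈ 4.87×10⁻¹⁶ N

v×B = (0, -1050, -2520) N/C.
E + v×B = (910, -1430, -2520) N/C.
F = q(E + v×B) = (1.602×10⁻¹⁹ C)·(910, -1430, -2520) = (1.46×10⁻¹⁶, -2.29×10⁻¹⁶, -4.04×10⁻¹⁶) N.
|F| = 4.87×10⁻¹⁶ N.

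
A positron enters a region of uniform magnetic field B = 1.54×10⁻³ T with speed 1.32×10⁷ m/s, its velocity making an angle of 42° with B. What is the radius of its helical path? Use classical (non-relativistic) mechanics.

v⊥ = v sinθ = 1.32×10⁷·sin42° ≈ 8.833×10⁶ m/s.
r = m v⊥/(|q|B) = (9.109×10⁻³¹)(8.833×10⁶)/((1.602×10⁻¹⁹)(1.54×10⁻³)) ≈ 0.0326 m.

r ≈ 0.0326 m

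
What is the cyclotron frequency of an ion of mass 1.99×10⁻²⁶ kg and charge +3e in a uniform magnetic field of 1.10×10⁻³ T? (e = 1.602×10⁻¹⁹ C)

f ≈ 4230 Hz

f = |q|B/(2πm).
f = (4.806×10⁻¹⁹)(1.10×10⁻³)/(2π·1.99×10⁻²⁶) ≈ 4230 Hz.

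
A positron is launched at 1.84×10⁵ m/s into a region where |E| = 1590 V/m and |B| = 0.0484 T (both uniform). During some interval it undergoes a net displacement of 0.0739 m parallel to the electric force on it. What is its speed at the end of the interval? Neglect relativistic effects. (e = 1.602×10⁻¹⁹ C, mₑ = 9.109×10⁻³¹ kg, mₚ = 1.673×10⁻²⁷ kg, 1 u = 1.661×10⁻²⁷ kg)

v_f ≈ 6.43×10⁶ m/s

B does no work; ΔKE = |q|E d.
½mv_f² = ½mv₀² + |q|Ed = ½(9.109×10⁻³¹)(1.84×10⁵)² + (1.602×10⁻¹⁹)(1590)(0.0739) ≈ 1.542×10⁻²⁰ J + 1.882×10⁻¹⁷ J ≈ 1.884×10⁻¹⁷ J.
v_f = √(2·1.884×10⁻¹⁷/9.109×10⁻³¹) ≈ 6.43×10⁶ m/s.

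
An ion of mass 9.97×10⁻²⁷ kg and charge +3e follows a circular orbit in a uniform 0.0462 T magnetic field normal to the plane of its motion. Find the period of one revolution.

T ≈ 2.82×10⁻⁶ s

The cyclotron period depends only on m, q, B: T = 2πm/(|q|B).
T = 2π(9.97×10⁻²⁷)/((4.806×10⁻¹⁹)(0.0462)) ≈ 2.82×10⁻⁶ s.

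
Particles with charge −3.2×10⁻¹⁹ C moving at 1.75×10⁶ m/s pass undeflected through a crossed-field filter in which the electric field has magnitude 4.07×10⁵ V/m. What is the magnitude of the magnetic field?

B = 0.233 T

Balance of forces in the selector: qE = qvB ⇒ B = E/v.
B = 4.07×10⁵/1.75×10⁶ = 0.233 T.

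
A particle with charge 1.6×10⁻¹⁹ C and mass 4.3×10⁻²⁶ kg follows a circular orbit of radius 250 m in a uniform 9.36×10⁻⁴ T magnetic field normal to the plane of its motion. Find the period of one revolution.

The cyclotron period depends only on m, q, B: T = 2πm/(|q|B).
T = 2π(4.3×10⁻²⁶)/((1.6×10⁻¹⁹)(9.36×10⁻⁴)) ≈ 1.80×10⁻³ s.

T ≈ 1.80×10⁻³ s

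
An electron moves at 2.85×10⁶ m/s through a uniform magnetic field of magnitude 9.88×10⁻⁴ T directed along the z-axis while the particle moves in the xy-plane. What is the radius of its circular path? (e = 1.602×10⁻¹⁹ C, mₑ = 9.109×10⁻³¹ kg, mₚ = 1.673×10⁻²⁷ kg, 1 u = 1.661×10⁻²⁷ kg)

r ≈ 0.0164 m

The magnetic force provides the centripetal force: |q|vB = mv²/r.
r = mv/(|q|B) = (9.109×10⁻³¹)(2.85×10⁶)/((1.602×10⁻¹⁹)(9.88×10⁻⁴)) ≈ 0.0164 m.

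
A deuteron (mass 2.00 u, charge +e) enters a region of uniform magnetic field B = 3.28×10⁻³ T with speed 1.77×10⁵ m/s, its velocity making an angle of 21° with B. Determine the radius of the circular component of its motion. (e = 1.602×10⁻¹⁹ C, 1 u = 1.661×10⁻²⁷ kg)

r ≈ 0.401 m

v⊥ = v sinθ = 1.77×10⁵·sin21° ≈ 6.343×10⁴ m/s.
r = m v⊥/(|q|B) = (3.322×10⁻²⁷)(6.343×10⁴)/((1.602×10⁻¹⁹)(3.28×10⁻³)) ≈ 0.401 m.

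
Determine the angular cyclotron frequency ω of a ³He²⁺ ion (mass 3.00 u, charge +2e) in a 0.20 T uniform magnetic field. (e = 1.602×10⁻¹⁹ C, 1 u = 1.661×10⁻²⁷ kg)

ω ≈ 1.3×10⁷ rad/s

ω = |q|B/m.
ω = (3.204×10⁻¹⁹)(0.20)/4.983×10⁻²⁷ ≈ 1.3×10⁷ rad/s.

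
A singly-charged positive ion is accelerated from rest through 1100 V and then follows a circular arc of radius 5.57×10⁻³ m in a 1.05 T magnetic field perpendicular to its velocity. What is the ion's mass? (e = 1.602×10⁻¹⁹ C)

Combine |q|V = ½mv² and r = mv/(|q|B): eliminate v to get m = qB²r²/(2V).
m = (1.602×10⁻¹⁹)(1.05)²(5.57×10⁻³)²/(2·1100) ≈ 2.49×10⁻²⁷ kg.

m ≈ 2.49×10⁻²⁷ kg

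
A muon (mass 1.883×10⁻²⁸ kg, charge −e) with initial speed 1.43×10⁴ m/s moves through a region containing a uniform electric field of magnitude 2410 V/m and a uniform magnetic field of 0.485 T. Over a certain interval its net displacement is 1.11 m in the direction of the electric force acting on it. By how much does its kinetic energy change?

ΔKE ≈ 4.29×10⁻¹⁶ J

The magnetic force is always ⟂ v and does no work; only the electric force changes KE.
ΔKE = F_E · d = |q|E d = (1.602×10⁻¹⁹)(2410)(1.11) ≈ 4.29×10⁻¹⁶ J.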